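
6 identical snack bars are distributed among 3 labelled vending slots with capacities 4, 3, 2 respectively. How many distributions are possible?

By stars and bars, unrestricted non-negative solutions to x_1+…+x_3 = 6 number C(6+2,2) = 28.
Subtract solutions that violate a single cap (substitute x_i' = x_i − (cap_i+1)): x_1 ≥ 5 gives C(3,2) = 3; x_2 ≥ 4 gives C(4,2) = 6; x_3 ≥ 3 gives C(5,2) = 10. Together 19.
No two caps can be exceeded simultaneously, so the pair terms are all 0.
By inclusion–exclusion the count is 28 − 19 + 0 = 9.

9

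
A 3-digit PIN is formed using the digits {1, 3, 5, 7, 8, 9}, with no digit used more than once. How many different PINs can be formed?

With no repetition, fill the 3 digits in order: 6 choices, then 5, down to 4.
6 × 5 × 4 = 120.

120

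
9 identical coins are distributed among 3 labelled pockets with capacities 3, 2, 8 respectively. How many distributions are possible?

11

Without the upper bounds there are C(11,2) = 55 ways to split 9 among 3 pockets.
Subtract solutions that violate a single cap (substitute x_i' = x_i − (cap_i+1)): x_1 ≥ 4 gives C(7,2) = 21; x_2 ≥ 3 gives C(8,2) = 28; x_3 ≥ 9 gives C(2,2) = 1. Together 50.
Add back pairs where two caps are both exceeded: 6 + 0 + 0 = 6.
By inclusion–exclusion the count is 55 − 50 + 6 = 11.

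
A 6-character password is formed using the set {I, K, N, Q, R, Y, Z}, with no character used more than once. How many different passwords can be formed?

5040

With no repetition, fill the 6 characters in order: 7 choices, then 6, down to 2.
7 × 6 × 5 × 4 × 3 × 2 = 5040.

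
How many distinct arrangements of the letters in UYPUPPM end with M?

60

With the last slot taken by M, it remains to arrange the other 6 letters (UYPUPP).
Those 6 letters have P appearing 3 times and U appearing twice, giving (6)!/(3!·2!) = 60.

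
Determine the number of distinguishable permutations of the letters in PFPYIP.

Letter multiplicities in PFPYIP: F×1, I×1, P×3, Y×1.
The number of distinct arrangements is 6!/(3!) = 720/6 = 120.

120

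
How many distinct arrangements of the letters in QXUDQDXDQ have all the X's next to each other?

1120

Treat the 2 copies of X as a single block. The multiset to arrange is then {XX, D, D, D, Q, Q, Q, U}, 8 items in all.
That gives (8)!/(3!·3!) = 1120 arrangements.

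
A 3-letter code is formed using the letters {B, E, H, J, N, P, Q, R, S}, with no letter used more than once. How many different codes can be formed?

Choose and order 3 of the 9 symbols: the first letter has 9 options, the next 8, then 7.
9 × 8 × 7 = 504.

504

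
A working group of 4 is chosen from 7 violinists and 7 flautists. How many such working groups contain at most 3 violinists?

966

Split by how many violinists are chosen (0 through 3).
Sum: C(7,0)·C(7,4) + C(7,1)·C(7,3) + C(7,2)·C(7,2) + C(7,3)·C(7,1) = 35 + 245 + 441 + 245 = 966.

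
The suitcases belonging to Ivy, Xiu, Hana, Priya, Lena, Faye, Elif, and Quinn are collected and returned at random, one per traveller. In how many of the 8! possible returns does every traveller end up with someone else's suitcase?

14833

Let Aᵢ be the assignments in which traveller i gets their own suitcase. We want the size of the complement of A₁∪…∪A_8.
By inclusion–exclusion this is Σ_{j=0}^{8} (−1)^j C(8,j)·(8−j)!.
Computing: 40320 − 40320 + 20160 − 6720 + 1680 − 336 + 56 − 8 + 1 = 14833.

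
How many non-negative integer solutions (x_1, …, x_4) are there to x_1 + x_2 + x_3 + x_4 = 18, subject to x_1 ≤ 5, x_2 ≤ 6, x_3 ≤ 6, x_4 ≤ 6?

56

Without the upper bounds there are C(21,3) = 1330 ways to split 18 among 4 variables.
Subtract solutions that violate a single cap (substitute x_i' = x_i − (cap_i+1)): x_1 ≥ 6 gives C(15,3) = 455; x_2 ≥ 7 gives C(14,3) = 364; x_3 ≥ 7 gives C(14,3) = 364; x_4 ≥ 7 gives C(14,3) = 364. Together 1547.
Add back pairs where two caps are both exceeded: 56 + 56 + 56 + 35 + 35 + 35 = 273.
By inclusion–exclusion the count is 1330 − 1547 + 273 = 56.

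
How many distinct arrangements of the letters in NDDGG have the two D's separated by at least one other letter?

Total arrangements of NDDGG: 5!/(2!·2!) = 30.
If the two D's are adjacent, glue them into one block, leaving 4 items to arrange: (4)!/(2!) = 12 ways.
Subtracting, 30 − 12 = 18 arrangements keep the D's apart.

18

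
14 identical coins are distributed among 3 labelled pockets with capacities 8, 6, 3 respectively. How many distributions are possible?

10

Without the upper bounds there are C(16,2) = 120 ways to split 14 among 3 pockets.
Subtract solutions that violate a single cap (substitute x_i' = x_i − (cap_i+1)): x_1 ≥ 9 gives C(7,2) = 21; x_2 ≥ 7 gives C(9,2) = 36; x_3 ≥ 4 gives C(12,2) = 66. Together 123.
Add back pairs where two caps are both exceeded: 0 + 3 + 10 = 13.
By inclusion–exclusion the count is 120 − 123 + 13 = 10.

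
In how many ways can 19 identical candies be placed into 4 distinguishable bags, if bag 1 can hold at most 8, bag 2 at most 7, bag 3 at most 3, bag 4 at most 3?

10

Ignoring the caps, the number of non-negative solutions to x_1+…+x_4 = 19 is C(22,3) = 1540.
Subtract solutions that violate a single cap (substitute x_i' = x_i − (cap_i+1)): x_1 ≥ 9 gives C(13,3) = 286; x_2 ≥ 8 gives C(14,3) = 364; x_3 ≥ 4 gives C(18,3) = 816; x_4 ≥ 4 gives C(18,3) = 816. Together 2282.
Add back pairs where two caps are both exceeded: 10 + 84 + 84 + 120 + 120 + 364 = 782.
Subtract triples: 0 + 0 + 10 + 20 = 30.
By inclusion–exclusion the count is 1540 − 2282 + 782 − 30 = 10.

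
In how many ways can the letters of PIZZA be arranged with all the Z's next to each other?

24

Treat the 2 copies of Z as a single block. The multiset to arrange is then {ZZ, A, I, P}, 4 items in all.
All 4 items are distinct, so there are (4)! = 24 arrangements.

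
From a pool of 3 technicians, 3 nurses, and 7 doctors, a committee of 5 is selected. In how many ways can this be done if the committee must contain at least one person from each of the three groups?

798

Unrestricted: C(13,5) = 1287 ways to pick any 5 of the 13.
Subtract selections that omit an entire group: no technicians → C(10,5) = 252; no nurses → C(10,5) = 252; no doctors → C(6,5) = 6.
Add back selections omitting two groups (i.e. drawn from a single group): C(3,5) + C(3,5) + C(7,5) = 21.
By inclusion–exclusion: 1287 − 510 + 21 = 798.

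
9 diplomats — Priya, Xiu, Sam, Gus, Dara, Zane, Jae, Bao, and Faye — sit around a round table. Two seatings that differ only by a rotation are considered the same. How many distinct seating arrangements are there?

Seat Priya anywhere (absorbing the rotational symmetry), then permute the other 8: (8)! = 40320.

40320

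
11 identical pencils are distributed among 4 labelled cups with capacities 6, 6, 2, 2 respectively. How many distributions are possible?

36

By stars and bars, unrestricted non-negative solutions to x_1+…+x_4 = 11 number C(11+3,3) = 364.
Subtract solutions that violate a single cap (substitute x_i' = x_i − (cap_i+1)): x_1 ≥ 7 gives C(7,3) = 35; x_2 ≥ 7 gives C(7,3) = 35; x_3 ≥ 3 gives C(11,3) = 165; x_4 ≥ 3 gives C(11,3) = 165. Together 400.
Add back pairs where two caps are both exceeded: 0 + 4 + 4 + 4 + 4 + 56 = 72.
By inclusion–exclusion the count is 364 − 400 + 72 = 36.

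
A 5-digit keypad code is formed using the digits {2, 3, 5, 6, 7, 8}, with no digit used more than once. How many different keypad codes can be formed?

720

With no repetition, fill the 5 digits in order: 6 choices, then 5, down to 2.
6 × 5 × 4 × 3 × 2 = 720.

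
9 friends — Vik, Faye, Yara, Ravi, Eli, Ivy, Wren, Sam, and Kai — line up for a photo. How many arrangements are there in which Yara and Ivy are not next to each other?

There are 9! = 362880 arrangements in all. If Yara and Ivy are adjacent, merging them into one block gives 2·(8)! = 80640 arrangements.
Complementary counting: 362880 − 80640 = 282240.

282240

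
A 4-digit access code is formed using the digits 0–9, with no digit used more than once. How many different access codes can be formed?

This is a permutation of 4 out of 10: P(10,4) = 10!/6!.
10 × 9 × 8 × 7 = 5040.

5040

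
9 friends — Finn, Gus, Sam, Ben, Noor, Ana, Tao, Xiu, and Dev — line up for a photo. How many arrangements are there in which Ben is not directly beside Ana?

There are 9! = 362880 arrangements in all. If Ben and Ana are adjacent, merging them into one block gives 2·(8)! = 80640 arrangements.
Complementary counting: 362880 − 80640 = 282240.

282240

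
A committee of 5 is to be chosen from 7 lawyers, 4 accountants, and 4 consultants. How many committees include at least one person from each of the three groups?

Total 5-person selections from all 15: C(15,5) = 3003.
Selections missing a whole group: no lawyers → C(8,5) = 56; no accountants → C(11,5) = 462; no consultants → C(11,5) = 462.
Add back selections omitting two groups (i.e. drawn from a single group): C(7,5) + C(4,5) + C(4,5) = 21.
By inclusion–exclusion: 3003 − 980 + 21 = 2044.

2044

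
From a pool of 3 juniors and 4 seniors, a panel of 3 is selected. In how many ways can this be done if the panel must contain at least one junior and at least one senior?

30

With no constraint there are C(7,3) = 35 possible selections.
Selections missing a whole group: no juniors → C(4,3) = 4; no seniors → C(3,3) = 1.
Both groups omitted at once is impossible, so 35 − 5 = 30.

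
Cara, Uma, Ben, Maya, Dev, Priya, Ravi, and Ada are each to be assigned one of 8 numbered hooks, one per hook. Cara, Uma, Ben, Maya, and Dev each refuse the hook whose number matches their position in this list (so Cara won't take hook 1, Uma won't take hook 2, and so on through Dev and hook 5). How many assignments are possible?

Let Aᵢ (for 1 ≤ i ≤ 5) be the placements that put person i in their forbidden hook. Any j of these fix j positions, leaving (8−j)! ways to fill the rest, and there are C(5,j) ways to pick which j.
By inclusion–exclusion, the number of valid placements is Σ_{j=0}^{5} (−1)^j C(5,j)·(8−j)!.
Computing: 40320 − 25200 + 7200 − 1200 + 120 − 6 = 21234.

21234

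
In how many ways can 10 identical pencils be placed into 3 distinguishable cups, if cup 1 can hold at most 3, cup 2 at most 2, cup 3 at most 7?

6

Without the upper bounds there are C(12,2) = 66 ways to split 10 among 3 cups.
Subtract solutions that violate a single cap (substitute x_i' = x_i − (cap_i+1)): x_1 ≥ 4 gives C(8,2) = 28; x_2 ≥ 3 gives C(9,2) = 36; x_3 ≥ 8 gives C(4,2) = 6. Together 70.
Add back pairs where two caps are both exceeded: 10 + 0 + 0 = 10.
By inclusion–exclusion the count is 66 − 70 + 10 = 6.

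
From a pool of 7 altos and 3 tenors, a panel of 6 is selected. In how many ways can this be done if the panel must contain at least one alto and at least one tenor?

With no constraint there are C(10,6) = 210 possible selections.
Selections missing a whole group: no altos → C(3,6) = 0; no tenors → C(7,6) = 7.
Both groups omitted at once is impossible, so 210 − 7 = 203.

203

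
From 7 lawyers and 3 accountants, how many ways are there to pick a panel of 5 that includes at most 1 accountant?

Split by how many accountants are chosen (0 through 1).
Sum: C(3,0)·C(7,5) + C(3,1)·C(7,4) = 21 + 105 = 126.

126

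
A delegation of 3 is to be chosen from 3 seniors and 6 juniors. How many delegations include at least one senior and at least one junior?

63

With no constraint there are C(9,3) = 84 possible selections.
Selections missing a whole group: no seniors → C(6,3) = 20; no juniors → C(3,3) = 1.
Both groups omitted at once is impossible, so 84 − 21 = 63.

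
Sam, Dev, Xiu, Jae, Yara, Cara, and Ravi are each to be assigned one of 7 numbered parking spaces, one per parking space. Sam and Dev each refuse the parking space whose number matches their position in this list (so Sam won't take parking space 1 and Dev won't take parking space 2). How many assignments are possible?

3720

Let Aᵢ (for i ∈ {1, 2}) be the placements that put person i in their forbidden parking space. Any j of these fix j positions, leaving (7−j)! ways to fill the rest, and there are C(2,j) ways to pick which j.
By inclusion–exclusion, the number of valid placements is Σ_{j=0}^{2} (−1)^j C(2,j)·(7−j)!.
Computing: 5040 − 1440 + 120 = 3720.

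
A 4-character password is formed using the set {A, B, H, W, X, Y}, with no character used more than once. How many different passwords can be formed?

Choose and order 4 of the 6 symbols: the first character has 6 options, the next 5, then 4, 3.
That product is 6 × 5 × 4 × 3 = 360.

360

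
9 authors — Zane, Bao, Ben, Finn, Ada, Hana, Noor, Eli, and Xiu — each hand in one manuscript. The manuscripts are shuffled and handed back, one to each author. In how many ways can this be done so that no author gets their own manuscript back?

133496

Count assignments avoiding every fixed point. For any j of the 9 authors fixed to their own manuscript, the other 9−j can be arranged in (9−j)! ways.
By inclusion–exclusion this is Σ_{j=0}^{9} (−1)^j C(9,j)·(9−j)!.
Computing: 362880 − 362880 + 181440 − 60480 + 15120 − 3024 + 504 − 72 + 9 − 1 = 133496.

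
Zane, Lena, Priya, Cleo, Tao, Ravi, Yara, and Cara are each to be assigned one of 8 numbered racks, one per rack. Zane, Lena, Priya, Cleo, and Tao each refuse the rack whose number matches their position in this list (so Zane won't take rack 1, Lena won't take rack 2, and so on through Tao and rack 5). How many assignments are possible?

21234

Let Aᵢ (for 1 ≤ i ≤ 5) be the placements that put person i in their forbidden rack. Any j of these fix j positions, leaving (8−j)! ways to fill the rest, and there are C(5,j) ways to pick which j.
By inclusion–exclusion, the number of valid placements is Σ_{j=0}^{5} (−1)^j C(5,j)·(8−j)!.
Computing: 40320 − 25200 + 7200 − 1200 + 120 − 6 = 21234.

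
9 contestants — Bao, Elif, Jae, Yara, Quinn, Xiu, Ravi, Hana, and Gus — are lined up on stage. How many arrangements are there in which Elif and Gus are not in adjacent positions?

There are 9! = 362880 arrangements in all. If Elif and Gus are adjacent, merging them into one block gives 2·(8)! = 80640 arrangements.
So 362880 − 80640 = 282240 arrangements keep them apart.

282240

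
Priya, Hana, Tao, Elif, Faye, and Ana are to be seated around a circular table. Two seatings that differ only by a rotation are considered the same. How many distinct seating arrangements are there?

120

Fix one person's seat to break rotational symmetry; the remaining 5 people can be arranged in (5)! = 120 ways.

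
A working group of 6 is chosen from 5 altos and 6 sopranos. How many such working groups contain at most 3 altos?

Split by how many altos are chosen (0 through 3).
Sum: C(5,0)·C(6,6) + C(5,1)·C(6,5) + C(5,2)·C(6,4) + C(5,3)·C(6,3) = 1 + 30 + 150 + 200 = 381.

381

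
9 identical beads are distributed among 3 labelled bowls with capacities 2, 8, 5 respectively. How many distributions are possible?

Without the upper bounds there are C(11,2) = 55 ways to split 9 among 3 bowls.
Subtract solutions that violate a single cap (substitute x_i' = x_i − (cap_i+1)): x_1 ≥ 3 gives C(8,2) = 28; x_2 ≥ 9 gives C(2,2) = 1; x_3 ≥ 6 gives C(5,2) = 10. Together 39.
Add back pairs where two caps are both exceeded: 0 + 1 + 0 = 1.
By inclusion–exclusion the count is 55 − 39 + 1 = 17.

17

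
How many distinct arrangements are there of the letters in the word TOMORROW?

The 8 letters of TOMORROW have repeats: O appearing 3 times and R appearing twice.
The number of distinct arrangements is 8!/(3!·2!) = 40320/12 = 3360.

3360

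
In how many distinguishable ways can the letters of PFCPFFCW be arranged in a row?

1680

PFCPFFCW has 8 letters with C appearing twice, F appearing 3 times, and P appearing twice.
Dividing 8! = 40320 by 3!·2!·2! = 24 for the repeated letters gives 1680.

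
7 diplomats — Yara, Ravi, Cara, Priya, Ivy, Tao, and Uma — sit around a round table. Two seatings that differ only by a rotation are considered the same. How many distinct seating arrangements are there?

720

Seat Yara anywhere (absorbing the rotational symmetry), then permute the other 6: (6)! = 720.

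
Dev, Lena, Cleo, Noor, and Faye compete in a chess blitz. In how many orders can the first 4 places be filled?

This is an ordered selection of 4 from 5: P(5,4).
That gives 5 × 4 × 3 × 2 = 120.

120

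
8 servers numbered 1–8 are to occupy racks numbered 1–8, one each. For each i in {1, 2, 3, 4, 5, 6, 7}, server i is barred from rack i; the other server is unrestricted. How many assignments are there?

16687

Let Aᵢ (for 1 ≤ i ≤ 7) be the placements that put server i in its forbidden rack. Any j of these fix j positions, leaving (8−j)! ways to fill the rest, and there are C(7,j) ways to pick which j.
By inclusion–exclusion, the number of valid placements is Σ_{j=0}^{7} (−1)^j C(7,j)·(8−j)!.
Computing: 40320 − 35280 + 15120 − 4200 + 840 − 126 + 14 − 1 = 16687.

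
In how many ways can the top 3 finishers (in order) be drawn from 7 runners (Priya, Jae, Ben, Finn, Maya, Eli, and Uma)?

There are 7 choices for 1st place, 6 for 2nd, and 5 for 3rd.
That gives 7 × 6 × 5 = 210.

210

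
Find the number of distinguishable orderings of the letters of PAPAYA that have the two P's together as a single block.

20

Treat the 2 copies of P as a single block. The multiset to arrange is then {PP, A, A, A, Y}, 5 items in all.
That gives (5)!/(3!) = 20 arrangements.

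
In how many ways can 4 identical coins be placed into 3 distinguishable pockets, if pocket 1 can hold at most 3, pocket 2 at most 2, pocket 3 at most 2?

8

By stars and bars, unrestricted non-negative solutions to x_1+…+x_3 = 4 number C(4+2,2) = 15.
Subtract solutions that violate a single cap (substitute x_i' = x_i − (cap_i+1)): x_1 ≥ 4 gives C(2,2) = 1; x_2 ≥ 3 gives C(3,2) = 3; x_3 ≥ 3 gives C(3,2) = 3. Together 7.
No two caps can be exceeded simultaneously, so the pair terms are all 0.
By inclusion–exclusion the count is 15 − 7 + 0 = 8.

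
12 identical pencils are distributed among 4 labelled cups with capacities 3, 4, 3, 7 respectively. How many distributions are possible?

47

Ignoring the caps, the number of non-negative solutions to x_1+…+x_4 = 12 is C(15,3) = 455.
Subtract solutions that violate a single cap (substitute x_i' = x_i − (cap_i+1)): x_1 ≥ 4 gives C(11,3) = 165; x_2 ≥ 5 gives C(10,3) = 120; x_3 ≥ 4 gives C(11,3) = 165; x_4 ≥ 8 gives C(7,3) = 35. Together 485.
Add back pairs where two caps are both exceeded: 20 + 35 + 1 + 20 + 0 + 1 = 77.
By inclusion–exclusion the count is 455 − 485 + 77 = 47.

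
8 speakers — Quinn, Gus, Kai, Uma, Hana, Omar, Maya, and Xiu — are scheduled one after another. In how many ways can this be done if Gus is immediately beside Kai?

10080

Place the 6 others and the Gus-Kai pair as 7 objects in a line; the pair has 2 internal arrangements.
That gives 2 × 7! = 2 × 5040 = 10080.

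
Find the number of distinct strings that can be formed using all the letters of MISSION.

The 7 letters of MISSION have repeats: I appearing twice and S appearing twice.
The number of distinct arrangements is 7!/(2!·2!) = 5040/4 = 1260.

1260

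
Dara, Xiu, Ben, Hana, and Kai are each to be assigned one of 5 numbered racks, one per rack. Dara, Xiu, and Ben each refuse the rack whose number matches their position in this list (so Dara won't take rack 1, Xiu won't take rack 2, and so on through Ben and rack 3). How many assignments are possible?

Let Aᵢ (for i ∈ {1, 2, 3}) be the placements that put person i in their forbidden rack. Any j of these fix j positions, leaving (5−j)! ways to fill the rest, and there are C(3,j) ways to pick which j.
By inclusion–exclusion, the number of valid placements is Σ_{j=0}^{3} (−1)^j C(3,j)·(5−j)!.
Computing: 120 − 72 + 18 − 2 = 64.

64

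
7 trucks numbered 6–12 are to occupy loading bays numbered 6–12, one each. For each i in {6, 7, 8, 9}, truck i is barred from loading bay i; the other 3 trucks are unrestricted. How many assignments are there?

Let Aᵢ (for 6 ≤ i ≤ 9) be the placements that put truck i in its forbidden loading bay. Any j of these fix j positions, leaving (7−j)! ways to fill the rest, and there are C(4,j) ways to pick which j.
By inclusion–exclusion, the number of valid placements is Σ_{j=0}^{4} (−1)^j C(4,j)·(7−j)!.
Computing: 5040 − 2880 + 720 − 96 + 6 = 2790.

2790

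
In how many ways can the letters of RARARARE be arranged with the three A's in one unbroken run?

30

Treat the 3 copies of A as a single block. The multiset to arrange is then {AAA, E, R, R, R, R}, 6 items in all.
That gives (6)!/(4!) = 30 arrangements.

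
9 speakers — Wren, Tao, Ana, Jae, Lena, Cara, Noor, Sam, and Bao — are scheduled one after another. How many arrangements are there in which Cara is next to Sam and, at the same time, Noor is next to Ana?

20160

Treat {Cara,Sam} as one block (2 orders) and {Noor,Ana} as another (2 orders).
That leaves 7 units to arrange: 2 × 2 × 7! = 4 × 5040 = 20160.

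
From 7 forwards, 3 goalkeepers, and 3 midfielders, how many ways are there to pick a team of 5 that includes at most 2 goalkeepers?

1242

Split by how many goalkeepers are chosen (0 through 2).
Sum: C(3,0)·C(10,5) + C(3,1)·C(10,4) + C(3,2)·C(10,3) = 252 + 630 + 360 = 1242.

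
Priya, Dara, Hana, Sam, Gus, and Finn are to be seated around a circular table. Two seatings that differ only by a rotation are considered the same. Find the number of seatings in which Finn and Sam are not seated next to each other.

Without the restriction there are (5)! = 120 seatings.
Those with Finn next to Sam: fuse the pair into one unit and seat 5 units around a circle — 2·(4)! = 48.
Subtracting, 120 − 48 = 72.

72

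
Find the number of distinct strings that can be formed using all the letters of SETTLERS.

SETTLERS has 8 letters with E appearing twice, S appearing twice, and T appearing twice.
So there are 8! / (2!·2!·2!) = 5040 distinguishable arrangements.

5040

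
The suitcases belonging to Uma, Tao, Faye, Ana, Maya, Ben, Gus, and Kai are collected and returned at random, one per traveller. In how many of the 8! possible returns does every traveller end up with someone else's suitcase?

Let Aᵢ be the assignments in which traveller i gets their own suitcase. We want the size of the complement of A₁∪…∪A_8.
By inclusion–exclusion this is Σ_{j=0}^{8} (−1)^j C(8,j)·(8−j)!.
Computing: 40320 − 40320 + 20160 − 6720 + 1680 − 336 + 56 − 8 + 1 = 14833.

14833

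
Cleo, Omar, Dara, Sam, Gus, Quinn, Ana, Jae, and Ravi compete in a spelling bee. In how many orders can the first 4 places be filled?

There are 9 choices for 1st place, 8 for 2nd, and so on down to 6 for position 4.
That gives 9 × 8 × 7 × 6 = 3024.

3024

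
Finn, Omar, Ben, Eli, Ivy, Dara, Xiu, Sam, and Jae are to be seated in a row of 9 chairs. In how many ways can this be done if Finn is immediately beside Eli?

80640

Treat {Finn, Eli} as a single unit. There are 8 units to order, and the pair itself can be ordered 2 ways.
So the count is 2·(8)! = 80640.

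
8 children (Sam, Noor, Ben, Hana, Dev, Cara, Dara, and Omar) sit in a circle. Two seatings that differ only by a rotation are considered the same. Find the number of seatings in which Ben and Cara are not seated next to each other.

All circular seatings of 8 people number (7)! = 5040.
Seatings with Ben beside Cara: treat them as a block with 2 internal orders, giving 2 × (6)! = 1440.
Subtracting, 5040 − 1440 = 3600.

3600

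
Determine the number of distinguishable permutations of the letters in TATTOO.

60

The 6 letters of TATTOO have repeats: O appearing twice and T appearing 3 times.
Dividing 6! = 720 by 3!·2! = 12 for the repeated letters gives 60.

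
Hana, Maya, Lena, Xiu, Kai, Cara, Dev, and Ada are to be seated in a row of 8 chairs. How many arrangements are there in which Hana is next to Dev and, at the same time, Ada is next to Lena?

Treat {Hana,Dev} as one block (2 orders) and {Ada,Lena} as another (2 orders).
That leaves 6 units to arrange: 2 × 2 × 6! = 4 × 720 = 2880.

2880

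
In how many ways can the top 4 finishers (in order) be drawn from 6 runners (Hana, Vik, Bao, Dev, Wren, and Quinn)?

There are 6 choices for 1st place, 5 for 2nd, and so on down to 3 for position 4.
That gives 6 × 5 × 4 × 3 = 360.

360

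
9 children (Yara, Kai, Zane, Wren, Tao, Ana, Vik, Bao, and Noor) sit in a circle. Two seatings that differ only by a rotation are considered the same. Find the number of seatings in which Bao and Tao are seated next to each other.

Treat {Bao, Tao} as one unit (2 internal orders) and seat the resulting 8 units around the table: (7)! circular arrangements.
So 2 × (7)! = 2 × 5040 = 10080.

10080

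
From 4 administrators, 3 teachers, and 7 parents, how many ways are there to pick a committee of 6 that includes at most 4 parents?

Split by how many parents are chosen (0 through 4).
Sum: C(7,0)·C(7,6) + C(7,1)·C(7,5) + C(7,2)·C(7,4) + C(7,3)·C(7,3) + C(7,4)·C(7,2) = 7 + 147 + 735 + 1225 + 735 = 2849.

2849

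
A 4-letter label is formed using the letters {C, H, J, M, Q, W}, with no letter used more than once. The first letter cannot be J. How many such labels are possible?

The first letter has 6−1 = 5 choices (anything except J).
The remaining 3 letters are filled from the other 5 symbols without repetition: 5 × 4 × 3 = 60.
Total: 5 × 60 = 300.

300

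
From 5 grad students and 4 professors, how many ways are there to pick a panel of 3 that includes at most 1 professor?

50

Split by how many professors are chosen (0 through 1).
Sum: C(4,0)·C(5,3) + C(4,1)·C(5,2) = 10 + 40 = 50.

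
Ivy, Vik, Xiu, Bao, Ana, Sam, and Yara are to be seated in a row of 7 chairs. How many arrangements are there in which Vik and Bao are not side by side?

3600

Of the 7! = 5040 arrangements, those with Vik and Bao adjacent number 2 × 6! = 1440 (treat the pair as a block with 2 internal orders).
So 5040 − 1440 = 3600 arrangements keep them apart.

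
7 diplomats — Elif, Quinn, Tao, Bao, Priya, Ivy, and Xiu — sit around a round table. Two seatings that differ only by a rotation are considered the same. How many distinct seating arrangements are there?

Around a circle, 7 distinct people have 7!/7 = (6)! = 720 rotationally distinct seatings.

720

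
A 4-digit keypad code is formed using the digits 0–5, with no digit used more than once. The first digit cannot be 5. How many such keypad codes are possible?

300

The first digit has 6−1 = 5 choices (anything except 5).
The remaining 3 digits are filled from the other 5 symbols without repetition: 5 × 4 × 3 = 60.
Total: 5 × 60 = 300.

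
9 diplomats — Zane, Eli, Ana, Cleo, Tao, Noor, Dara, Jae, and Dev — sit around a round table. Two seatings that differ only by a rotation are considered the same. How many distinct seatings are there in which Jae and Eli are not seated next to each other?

All circular seatings of 9 people number (8)! = 40320.
Those with Jae next to Eli: fuse the pair into one unit and seat 8 units around a circle — 2·(7)! = 10080.
Subtracting, 40320 − 10080 = 30240.

30240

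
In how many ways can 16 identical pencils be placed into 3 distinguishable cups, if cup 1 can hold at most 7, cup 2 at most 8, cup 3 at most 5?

By stars and bars, unrestricted non-negative solutions to x_1+…+x_3 = 16 number C(16+2,2) = 153.
Subtract solutions that violate a single cap (substitute x_i' = x_i − (cap_i+1)): x_1 ≥ 8 gives C(10,2) = 45; x_2 ≥ 9 gives C(9,2) = 36; x_3 ≥ 6 gives C(12,2) = 66. Together 147.
Add back pairs where two caps are both exceeded: 0 + 6 + 3 = 9.
By inclusion–exclusion the count is 153 − 147 + 9 = 15.

15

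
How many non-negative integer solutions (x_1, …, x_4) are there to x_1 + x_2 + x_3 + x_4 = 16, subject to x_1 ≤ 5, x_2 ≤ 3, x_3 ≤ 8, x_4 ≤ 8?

Ignoring the caps, the number of non-negative solutions to x_1+…+x_4 = 16 is C(19,3) = 969.
Subtract solutions that violate a single cap (substitute x_i' = x_i − (cap_i+1)): x_1 ≥ 6 gives C(13,3) = 286; x_2 ≥ 4 gives C(15,3) = 455; x_3 ≥ 9 gives C(10,3) = 120; x_4 ≥ 9 gives C(10,3) = 120. Together 981.
Add back pairs where two caps are both exceeded: 84 + 4 + 4 + 20 + 20 + 0 = 132.
By inclusion–exclusion the count is 969 − 981 + 132 = 120.

120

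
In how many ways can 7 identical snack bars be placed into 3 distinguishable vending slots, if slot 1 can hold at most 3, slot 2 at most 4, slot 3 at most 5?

Ignoring the caps, the number of non-negative solutions to x_1+…+x_3 = 7 is C(9,2) = 36.
Subtract solutions that violate a single cap (substitute x_i' = x_i − (cap_i+1)): x_1 ≥ 4 gives C(5,2) = 10; x_2 ≥ 5 gives C(4,2) = 6; x_3 ≥ 6 gives C(3,2) = 3. Together 19.
No two caps can be exceeded simultaneously, so the pair terms are all 0.
By inclusion–exclusion the count is 36 − 19 + 0 = 17.

17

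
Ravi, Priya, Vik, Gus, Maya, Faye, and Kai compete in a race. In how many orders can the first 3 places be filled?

210

There are 7 choices for 1st place, 6 for 2nd, and 5 for 3rd.
That gives 7 × 6 × 5 = 210.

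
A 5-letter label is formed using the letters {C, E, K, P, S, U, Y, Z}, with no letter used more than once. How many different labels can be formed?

6720

With no repetition, fill the 5 letters in order: 8 choices, then 7, down to 4.
That product is 8 × 7 × 6 × 5 × 4 = 6720.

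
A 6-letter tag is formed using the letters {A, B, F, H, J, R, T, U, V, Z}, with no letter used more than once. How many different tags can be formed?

151200

Choose and order 6 of the 10 symbols: the first letter has 10 options, the next 9, and so on down to 5.
That product is 10 × 9 × 8 × 7 × 6 × 5 = 151200.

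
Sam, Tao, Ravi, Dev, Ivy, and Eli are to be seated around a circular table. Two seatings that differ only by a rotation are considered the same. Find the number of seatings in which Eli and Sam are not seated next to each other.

72

All circular seatings of 6 people number (5)! = 120.
Seatings with Eli beside Sam: treat them as a block with 2 internal orders, giving 2 × (4)! = 48.
Subtracting, 120 − 48 = 72.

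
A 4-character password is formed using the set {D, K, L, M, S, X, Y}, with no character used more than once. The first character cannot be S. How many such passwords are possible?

720

The first character has 7−1 = 6 choices (anything except S).
The remaining 3 characters are filled from the other 6 symbols without repetition: 6 × 5 × 4 = 120.
Total: 6 × 120 = 720.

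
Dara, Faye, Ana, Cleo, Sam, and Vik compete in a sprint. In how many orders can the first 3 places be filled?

This is an ordered selection of 3 from 6: P(6,3).
That gives 6 × 5 × 4 = 120.

120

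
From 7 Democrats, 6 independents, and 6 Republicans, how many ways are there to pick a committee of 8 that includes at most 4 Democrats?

Split by how many Democrats are chosen (0 through 4).
Sum: C(7,0)·C(12,8) + C(7,1)·C(12,7) + C(7,2)·C(12,6) + C(7,3)·C(12,5) + C(7,4)·C(12,4) = 495 + 5544 + 19404 + 27720 + 17325 = 70488.

70488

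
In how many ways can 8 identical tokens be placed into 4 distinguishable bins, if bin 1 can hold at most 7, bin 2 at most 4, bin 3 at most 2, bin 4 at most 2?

44

Without the upper bounds there are C(11,3) = 165 ways to split 8 among 4 bins.
Subtract solutions that violate a single cap (substitute x_i' = x_i − (cap_i+1)): x_1 ≥ 8 gives C(3,3) = 1; x_2 ≥ 5 gives C(6,3) = 20; x_3 ≥ 3 gives C(8,3) = 56; x_4 ≥ 3 gives C(8,3) = 56. Together 133.
Add back pairs where two caps are both exceeded: 0 + 0 + 0 + 1 + 1 + 10 = 12.
By inclusion–exclusion the count is 165 − 133 + 12 = 44.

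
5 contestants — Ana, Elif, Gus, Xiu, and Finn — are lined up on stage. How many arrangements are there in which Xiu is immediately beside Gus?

48

Glue Xiu and Gus into one block (2 internal orders), leaving 4 units to arrange in a row.
So the count is 2·(4)! = 48.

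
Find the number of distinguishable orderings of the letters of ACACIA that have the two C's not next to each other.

40

There are 6!/(3!·2!) = 60 arrangements of ACACIA in total.
Arrangements with the C's together: treat CC as one letter, giving (5)!/(3!) = 20.
Hence 60 − 20 = 40.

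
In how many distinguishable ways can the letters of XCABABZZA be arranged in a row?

15120

XCABABZZA has 9 letters with A appearing 3 times, B appearing twice, and Z appearing twice.
Dividing 9! = 362880 by 3!·2!·2! = 24 for the repeated letters gives 15120.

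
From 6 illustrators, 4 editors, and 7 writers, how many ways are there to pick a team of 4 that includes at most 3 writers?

2345

Split by how many writers are chosen (0 through 3).
Sum: C(7,0)·C(10,4) + C(7,1)·C(10,3) + C(7,2)·C(10,2) + C(7,3)·C(10,1) = 210 + 840 + 945 + 350 = 2345.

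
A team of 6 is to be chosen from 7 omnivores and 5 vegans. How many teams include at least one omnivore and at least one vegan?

Total 6-person selections from all 12: C(12,6) = 924.
Selections missing a whole group: no omnivores → C(5,6) = 0; no vegans → C(7,6) = 7.
Both groups omitted at once is impossible, so 924 − 7 = 917.

917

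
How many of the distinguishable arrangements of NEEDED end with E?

Fix E in the last position and arrange the remaining 5 letters.
Those 5 letters have D appearing twice and E appearing twice, giving (5)!/(2!·2!) = 30.

30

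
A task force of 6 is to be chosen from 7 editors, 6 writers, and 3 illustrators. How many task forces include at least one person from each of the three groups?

Unrestricted: C(16,6) = 8008 ways to pick any 6 of the 16.
Subtract selections that omit an entire group: no editors → C(9,6) = 84; no writers → C(10,6) = 210; no illustrators → C(13,6) = 1716.
Add back selections omitting two groups (i.e. drawn from a single group): C(7,6) + C(6,6) + C(3,6) = 8.
By inclusion–exclusion: 8008 − 2010 + 8 = 6006.

6006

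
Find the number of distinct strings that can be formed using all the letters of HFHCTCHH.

HFHCTCHH has 8 letters with C appearing twice and H appearing 4 times.
The number of distinct arrangements is 8!/(4!·2!) = 40320/48 = 840.

840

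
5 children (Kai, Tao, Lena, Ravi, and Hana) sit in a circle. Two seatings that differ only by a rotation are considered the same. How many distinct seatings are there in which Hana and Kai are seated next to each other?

Glue Hana and Kai into a block (2 internal orders). Seating 4 units around a circle gives (3)! arrangements.
So 2 × (3)! = 2 × 6 = 12.

12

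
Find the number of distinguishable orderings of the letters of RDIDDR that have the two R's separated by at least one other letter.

40

Total arrangements of RDIDDR: 6!/(3!·2!) = 60.
Arrangements with the R's together: treat RR as one letter, giving (5)!/(3!) = 20.
Hence 60 − 20 = 40.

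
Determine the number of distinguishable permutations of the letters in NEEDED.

The 6 letters of NEEDED have repeats: D appearing twice and E appearing 3 times.
So there are 6! / (3!·2!) = 60 distinguishable arrangements.

60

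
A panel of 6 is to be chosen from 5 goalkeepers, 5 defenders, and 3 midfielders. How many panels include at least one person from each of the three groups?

1450

Total 6-person selections from all 13: C(13,6) = 1716.
Selections missing a whole group: no goalkeepers → C(8,6) = 28; no defenders → C(8,6) = 28; no midfielders → C(10,6) = 210.
Add back selections omitting two groups (i.e. drawn from a single group): C(5,6) + C(5,6) + C(3,6) = 0.
By inclusion–exclusion: 1716 − 266 + 0 = 1450.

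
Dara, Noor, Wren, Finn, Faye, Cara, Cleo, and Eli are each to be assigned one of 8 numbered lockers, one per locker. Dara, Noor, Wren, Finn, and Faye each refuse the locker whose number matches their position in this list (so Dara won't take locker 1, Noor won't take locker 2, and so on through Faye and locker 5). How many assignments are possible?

21234

Let Aᵢ (for 1 ≤ i ≤ 5) be the placements that put person i in their forbidden locker. Any j of these fix j positions, leaving (8−j)! ways to fill the rest, and there are C(5,j) ways to pick which j.
By inclusion–exclusion, the number of valid placements is Σ_{j=0}^{5} (−1)^j C(5,j)·(8−j)!.
Computing: 40320 − 25200 + 7200 − 1200 + 120 − 6 = 21234.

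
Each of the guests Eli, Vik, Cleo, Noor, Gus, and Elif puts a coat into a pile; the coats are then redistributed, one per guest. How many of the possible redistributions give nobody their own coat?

This is the derangement count D_6: permutations of 6 items with no fixed point.
By inclusion–exclusion this is Σ_{j=0}^{6} (−1)^j C(6,j)·(6−j)!.
Computing: 720 − 720 + 360 − 120 + 30 − 6 + 1 = 265.

265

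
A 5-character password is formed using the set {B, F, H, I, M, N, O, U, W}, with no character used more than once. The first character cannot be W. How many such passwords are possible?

The first character has 9−1 = 8 choices (anything except W).
The remaining 4 characters are filled from the other 8 symbols without repetition: 8 × 7 × 6 × 5 = 1680.
Total: 8 × 1680 = 13440.

13440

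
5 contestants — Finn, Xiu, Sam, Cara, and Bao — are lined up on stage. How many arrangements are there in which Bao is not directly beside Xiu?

72

There are 5! = 120 arrangements in all. If Bao and Xiu are adjacent, merging them into one block gives 2·(4)! = 48 arrangements.
So 120 − 48 = 72 arrangements keep them apart.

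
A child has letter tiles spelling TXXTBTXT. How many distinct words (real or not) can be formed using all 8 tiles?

The 8 letters of TXXTBTXT have repeats: T appearing 4 times and X appearing 3 times.
Dividing 8! = 40320 by 4!·3! = 144 for the repeated letters gives 280.

280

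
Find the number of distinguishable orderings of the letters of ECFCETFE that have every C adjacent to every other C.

Treat the 2 copies of C as a single block. The multiset to arrange is then {CC, E, E, E, F, F, T}, 7 items in all.
That gives (7)!/(3!·2!) = 420 arrangements.

420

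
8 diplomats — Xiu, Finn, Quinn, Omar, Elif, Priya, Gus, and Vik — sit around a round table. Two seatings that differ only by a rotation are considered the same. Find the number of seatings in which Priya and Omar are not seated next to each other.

3600

All circular seatings of 8 people number (7)! = 5040.
Seatings with Priya beside Omar: treat them as a block with 2 internal orders, giving 2 × (6)! = 1440.
Subtracting, 5040 − 1440 = 3600.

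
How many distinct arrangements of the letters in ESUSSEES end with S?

With the last slot taken by S, it remains to arrange the other 7 letters (EUSSEES).
Those 7 letters have E appearing 3 times and S appearing 3 times, giving (7)!/(3!·3!) = 140.

140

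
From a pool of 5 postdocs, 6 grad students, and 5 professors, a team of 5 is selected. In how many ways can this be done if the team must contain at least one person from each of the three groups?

With no constraint there are C(16,5) = 4368 possible selections.
Selections missing a whole group: no postdocs → C(11,5) = 462; no grad students → C(10,5) = 252; no professors → C(11,5) = 462.
Add back selections omitting two groups (i.e. drawn from a single group): C(5,5) + C(6,5) + C(5,5) = 8.
By inclusion–exclusion: 4368 − 1176 + 8 = 3200.

3200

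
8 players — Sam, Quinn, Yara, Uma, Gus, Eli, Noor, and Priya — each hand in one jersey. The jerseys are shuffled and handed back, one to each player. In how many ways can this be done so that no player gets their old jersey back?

This is the derangement count D_8: permutations of 8 items with no fixed point.
By inclusion–exclusion this is Σ_{j=0}^{8} (−1)^j C(8,j)·(8−j)!.
Computing: 40320 − 40320 + 20160 − 6720 + 1680 − 336 + 56 − 8 + 1 = 14833.

14833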